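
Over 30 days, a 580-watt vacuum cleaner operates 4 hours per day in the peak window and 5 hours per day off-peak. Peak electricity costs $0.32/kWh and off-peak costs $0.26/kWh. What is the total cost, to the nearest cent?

Peak energy = 0.58 kW × 4 h × 30 = 69.6 kWh
Off-peak energy = 0.58 kW × 5 h × 30 = 87 kWh
Cost = 69.6 × $0.32 + 87 × $0.26 = $22.272 + $22.62 = $44.89

$44.89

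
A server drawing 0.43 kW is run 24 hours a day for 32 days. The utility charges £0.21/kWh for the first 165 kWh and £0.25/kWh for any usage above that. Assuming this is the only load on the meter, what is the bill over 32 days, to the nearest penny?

Runtime = 24 h × 32 = 768 h
Energy = 0.43 kW × 768 h = 330.24 kWh
Tier 1 (0–165 kWh): 165 × £0.21 = £34.65
Above 165 kWh: 165.24 × £0.25 = £41.31
Bill = £75.96

£75.96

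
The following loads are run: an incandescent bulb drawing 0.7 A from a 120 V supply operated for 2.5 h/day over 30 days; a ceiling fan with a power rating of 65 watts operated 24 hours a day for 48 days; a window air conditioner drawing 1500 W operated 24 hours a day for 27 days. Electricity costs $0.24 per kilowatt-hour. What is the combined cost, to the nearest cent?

incandescent bulb: Power = 0.7 A × 120 V = 84 W = 0.084 kW
incandescent bulb: Runtime = 2.5 h/day × 30 days = 75 h
incandescent bulb: 0.084 kW × 75 h = 6.3 kWh
ceiling fan: Runtime = 24 h × 48 = 1152 h
ceiling fan: 0.065 kW × 1152 h = 74.88 kWh
window air conditioner: Runtime = 24 h × 27 = 648 h
window air conditioner: 1.5 kW × 648 h = 972 kWh
Total energy = 1053.18 kWh
Cost = 1053.18 × $0.24 = $252.76

$252.76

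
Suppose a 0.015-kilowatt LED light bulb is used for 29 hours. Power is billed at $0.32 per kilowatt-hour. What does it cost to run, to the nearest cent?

Energy = 0.015 kW × 29 h = 0.435 kWh
Cost = 0.435 kWh × $0.32/kWh = $0.14

$0.14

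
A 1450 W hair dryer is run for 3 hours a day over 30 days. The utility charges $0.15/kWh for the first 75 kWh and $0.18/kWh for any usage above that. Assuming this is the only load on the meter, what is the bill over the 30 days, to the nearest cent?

$21.24

Runtime = 3 h/day × 30 days = 90 h
Energy = 1.45 kW × 90 h = 130.5 kWh
Tier 1 (0–75 kWh): 75 × $0.15 = $11.25
Above 75 kWh: 55.5 × $0.18 = $9.99
Bill = $21.24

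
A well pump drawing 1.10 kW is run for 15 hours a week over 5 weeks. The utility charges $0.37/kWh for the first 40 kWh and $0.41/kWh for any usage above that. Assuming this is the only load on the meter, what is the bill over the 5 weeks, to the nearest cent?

$32.23

Runtime = 15 h/week × 5 weeks = 75 h
Energy = 1.1 kW × 75 h = 82.5 kWh
Tier 1 (0–40 kWh): 40 × $0.37 = $14.8
Above 40 kWh: 42.5 × $0.41 = $17.425
Bill = $32.23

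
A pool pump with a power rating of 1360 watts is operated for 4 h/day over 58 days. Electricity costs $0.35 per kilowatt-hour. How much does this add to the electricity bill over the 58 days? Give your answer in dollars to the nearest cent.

$110.43

Runtime = 4 h/day × 58 days = 232 h
Energy = 1.36 kW × 232 h = 315.52 kWh
Cost = 315.52 kWh × $0.35/kWh = $110.43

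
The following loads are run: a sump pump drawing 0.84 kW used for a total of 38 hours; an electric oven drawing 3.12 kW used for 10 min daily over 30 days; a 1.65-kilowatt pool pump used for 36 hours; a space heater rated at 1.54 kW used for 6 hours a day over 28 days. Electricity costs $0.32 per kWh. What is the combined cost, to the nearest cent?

$117.00

sump pump: 0.84 kW × 38 h = 31.92 kWh
electric oven: Runtime = 10 min × 30 = 300 min = 5 h
electric oven: 3.12 kW × 5 h = 15.6 kWh
pool pump: 1.65 kW × 36 h = 59.4 kWh
space heater: Runtime = 6 h/day × 28 days = 168 h
space heater: 1.54 kW × 168 h = 258.72 kWh
Total energy = 365.64 kWh
Cost = 365.64 × $0.32 = $117.00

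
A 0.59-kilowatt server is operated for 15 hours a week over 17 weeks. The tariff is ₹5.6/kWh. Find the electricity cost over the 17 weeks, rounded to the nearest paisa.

Runtime = 15 h/week × 17 weeks = 255 h
Energy = 0.59 kW × 255 h = 150.45 kWh
Cost = 150.45 kWh × ₹5.6/kWh = ₹842.52

₹842.52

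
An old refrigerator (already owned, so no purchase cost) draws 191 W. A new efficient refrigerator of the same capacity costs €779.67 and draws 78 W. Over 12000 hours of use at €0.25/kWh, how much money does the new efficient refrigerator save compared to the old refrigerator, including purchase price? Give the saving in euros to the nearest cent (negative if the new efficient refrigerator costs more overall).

-€440.67

old refrigerator: €0.00 + (191/1000) kW × 12000 h × €0.25 = €0.00 + €573 = €573
new efficient refrigerator: €779.67 + (78/1000) kW × 12000 h × €0.25 = €779.67 + €234 = €1013.67
Saving = €573 − €1013.67 = −€440.67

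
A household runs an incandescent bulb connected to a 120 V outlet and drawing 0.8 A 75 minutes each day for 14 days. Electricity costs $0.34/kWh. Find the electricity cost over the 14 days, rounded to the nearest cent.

Power = 0.8 A × 120 V = 96 W = 0.096 kW
Runtime = 75 min × 14 = 1050 min = 17.5 h
Energy = 0.096 kW × 17.5 h = 1.68 kWh
Cost = 1.68 kWh × $0.34/kWh = $0.57

$0.57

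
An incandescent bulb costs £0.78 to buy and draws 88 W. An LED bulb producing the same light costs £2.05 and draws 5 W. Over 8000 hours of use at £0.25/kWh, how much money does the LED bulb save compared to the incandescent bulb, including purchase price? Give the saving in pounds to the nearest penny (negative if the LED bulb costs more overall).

£164.73

incandescent bulb: £0.78 + (88/1000) kW × 8000 h × £0.25 = £0.78 + £176 = £176.78
LED bulb: £2.05 + (5/1000) kW × 8000 h × £0.25 = £2.05 + £10 = £12.05
Saving = £176.78 − £12.05 = £164.73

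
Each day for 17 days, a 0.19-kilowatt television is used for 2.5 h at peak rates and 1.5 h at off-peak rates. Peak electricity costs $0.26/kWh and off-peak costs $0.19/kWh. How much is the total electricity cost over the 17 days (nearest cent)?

Peak energy = 0.19 kW × 2.5 h × 17 = 8.075 kWh
Off-peak energy = 0.19 kW × 1.5 h × 17 = 4.845 kWh
Cost = 8.075 × $0.26 + 4.845 × $0.19 = $2.0995 + $0.92055 = $3.02

$3.02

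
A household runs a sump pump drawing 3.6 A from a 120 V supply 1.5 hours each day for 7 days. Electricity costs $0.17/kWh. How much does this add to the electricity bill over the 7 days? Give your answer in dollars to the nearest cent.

$0.77

Power = 3.6 A × 120 V = 432 W = 0.432 kW
Runtime = 1.5 h/day × 7 days = 10.5 h
Energy = 0.432 kW × 10.5 h = 4.536 kWh
Cost = 4.536 kWh × $0.17/kWh = $0.77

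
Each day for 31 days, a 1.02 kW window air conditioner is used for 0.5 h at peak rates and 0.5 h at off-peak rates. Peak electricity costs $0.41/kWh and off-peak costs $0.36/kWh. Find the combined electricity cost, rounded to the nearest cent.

$12.17

Peak energy = 1.02 kW × 0.5 h × 31 = 15.81 kWh
Off-peak energy = 1.02 kW × 0.5 h × 31 = 15.81 kWh
Cost = 15.81 × $0.41 + 15.81 × $0.36 = $6.4821 + $5.6916 = $12.17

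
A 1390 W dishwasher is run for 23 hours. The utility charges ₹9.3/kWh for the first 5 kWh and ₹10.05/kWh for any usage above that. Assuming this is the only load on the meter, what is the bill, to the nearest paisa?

Energy = 1.39 kW × 23 h = 31.97 kWh
Tier 1 (0–5 kWh): 5 × ₹9.3 = ₹46.5
Above 5 kWh: 26.97 × ₹10.05 = ₹271.0485
Bill = ₹317.55

₹317.55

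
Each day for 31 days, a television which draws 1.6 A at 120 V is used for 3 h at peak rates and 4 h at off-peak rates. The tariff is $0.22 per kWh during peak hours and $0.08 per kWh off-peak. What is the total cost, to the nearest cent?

$5.83

Power = 1.6 A × 120 V = 192 W = 0.192 kW
Peak energy = 0.192 kW × 3 h × 31 = 17.856 kWh
Off-peak energy = 0.192 kW × 4 h × 31 = 23.808 kWh
Cost = 17.856 × $0.22 + 23.808 × $0.08 = $3.92832 + $1.90464 = $5.83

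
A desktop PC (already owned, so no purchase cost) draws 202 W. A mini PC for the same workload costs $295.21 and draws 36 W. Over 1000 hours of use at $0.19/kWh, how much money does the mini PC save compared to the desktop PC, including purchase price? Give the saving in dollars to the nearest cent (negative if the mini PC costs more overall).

desktop PC: $0.00 + (202/1000) kW × 1000 h × $0.19 = $0.00 + $38.38 = $38.38
mini PC: $295.21 + (36/1000) kW × 1000 h × $0.19 = $295.21 + $6.84 = $302.05
Saving = $38.38 − $302.05 = −$263.67

-$263.67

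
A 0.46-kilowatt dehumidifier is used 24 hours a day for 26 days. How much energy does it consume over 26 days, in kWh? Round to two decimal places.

Runtime = 24 h × 26 = 624 h
Energy = 0.46 kW × 624 h = 287.04 kWh

287.04 kWh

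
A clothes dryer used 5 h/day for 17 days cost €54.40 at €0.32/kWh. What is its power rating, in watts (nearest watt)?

Energy = €54.40 ÷ €0.32/kWh = 170 kWh
Runtime = 5 h/day × 17 days = 85 h
Power = 170 kWh ÷ 85 h = 2 kW = 2000 W

2000 W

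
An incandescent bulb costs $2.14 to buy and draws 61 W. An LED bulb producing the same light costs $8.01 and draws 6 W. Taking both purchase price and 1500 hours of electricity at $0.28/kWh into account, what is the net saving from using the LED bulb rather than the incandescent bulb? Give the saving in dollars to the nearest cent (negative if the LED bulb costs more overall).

incandescent bulb: $2.14 + (61/1000) kW × 1500 h × $0.28 = $2.14 + $25.62 = $27.76
LED bulb: $8.01 + (6/1000) kW × 1500 h × $0.28 = $8.01 + $2.52 = $10.53
Saving = $27.76 − $10.53 = $17.23

$17.23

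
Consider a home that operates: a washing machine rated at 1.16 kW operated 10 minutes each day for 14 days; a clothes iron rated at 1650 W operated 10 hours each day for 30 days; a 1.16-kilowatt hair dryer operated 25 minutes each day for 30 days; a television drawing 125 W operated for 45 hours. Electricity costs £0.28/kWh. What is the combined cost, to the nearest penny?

washing machine: Runtime = 10 min × 14 = 140 min = 2.333333… h
washing machine: 1.16 kW × 2.333333… h = 2.706666… kWh
clothes iron: Runtime = 10 h/day × 30 days = 300 h
clothes iron: 1.65 kW × 300 h = 495 kWh
hair dryer: Runtime = 25 min × 30 = 750 min = 12.5 h
hair dryer: 1.16 kW × 12.5 h = 14.5 kWh
television: 0.125 kW × 45 h = 5.625 kWh
Total energy = 517.831666… kWh
Cost = 517.831666… × £0.28 = £144.99

£144.99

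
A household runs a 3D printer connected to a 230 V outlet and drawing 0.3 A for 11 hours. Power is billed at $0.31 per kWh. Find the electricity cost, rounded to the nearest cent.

$0.24

Power = 0.3 A × 230 V = 69 W = 0.069 kW
Energy = 0.069 kW × 11 h = 0.759 kWh
Cost = 0.759 kWh × $0.31/kWh = $0.24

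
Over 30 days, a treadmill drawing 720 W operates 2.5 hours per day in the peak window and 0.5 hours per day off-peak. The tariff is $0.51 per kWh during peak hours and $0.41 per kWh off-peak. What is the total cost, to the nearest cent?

$31.97

Peak energy = 0.72 kW × 2.5 h × 30 = 54 kWh
Off-peak energy = 0.72 kW × 0.5 h × 30 = 10.8 kWh
Cost = 54 × $0.51 + 10.8 × $0.41 = $27.54 + $4.428 = $31.97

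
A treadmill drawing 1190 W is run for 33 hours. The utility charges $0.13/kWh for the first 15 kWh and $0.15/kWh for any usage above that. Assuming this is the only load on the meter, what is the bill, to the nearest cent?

$5.59

Energy = 1.19 kW × 33 h = 39.27 kWh
Tier 1 (0–15 kWh): 15 × $0.13 = $1.95
Above 15 kWh: 24.27 × $0.15 = $3.6405
Bill = $5.59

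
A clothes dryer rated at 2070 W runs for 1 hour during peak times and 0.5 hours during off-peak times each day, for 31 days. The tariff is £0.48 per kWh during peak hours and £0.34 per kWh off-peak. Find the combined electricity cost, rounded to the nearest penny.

Peak energy = 2.07 kW × 1 h × 31 = 64.17 kWh
Off-peak energy = 2.07 kW × 0.5 h × 31 = 32.085 kWh
Cost = 64.17 × £0.48 + 32.085 × £0.34 = £30.8016 + £10.9089 = £41.71

£41.71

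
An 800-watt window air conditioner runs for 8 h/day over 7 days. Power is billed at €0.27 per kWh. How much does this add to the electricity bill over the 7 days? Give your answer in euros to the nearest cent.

€12.10

Runtime = 8 h/day × 7 days = 56 h
Energy = 0.8 kW × 56 h = 44.8 kWh
Cost = 44.8 kWh × €0.27/kWh = €12.10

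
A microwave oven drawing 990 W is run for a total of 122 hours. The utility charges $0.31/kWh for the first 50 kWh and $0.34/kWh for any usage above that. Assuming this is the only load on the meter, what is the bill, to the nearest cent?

$39.57

Energy = 0.99 kW × 122 h = 120.78 kWh
Tier 1 (0–50 kWh): 50 × $0.31 = $15.5
Above 50 kWh: 70.78 × $0.34 = $24.0652
Bill = $39.57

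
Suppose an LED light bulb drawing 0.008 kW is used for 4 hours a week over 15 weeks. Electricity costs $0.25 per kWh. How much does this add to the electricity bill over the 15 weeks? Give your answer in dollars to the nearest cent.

Runtime = 4 h/week × 15 weeks = 60 h
Energy = 0.008 kW × 60 h = 0.48 kWh
Cost = 0.48 kWh × $0.25/kWh = $0.12

$0.12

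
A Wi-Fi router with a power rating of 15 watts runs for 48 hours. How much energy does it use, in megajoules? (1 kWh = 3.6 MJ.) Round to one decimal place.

2.6 MJ

Energy = 0.015 kW × 48 h = 0.72 kWh
= 0.72 × 3.6 MJ = 2.6 MJ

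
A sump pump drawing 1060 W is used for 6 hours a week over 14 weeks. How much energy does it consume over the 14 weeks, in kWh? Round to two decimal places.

Runtime = 6 h/week × 14 weeks = 84 h
Energy = 1.06 kW × 84 h = 89.04 kWh

89.04 kWh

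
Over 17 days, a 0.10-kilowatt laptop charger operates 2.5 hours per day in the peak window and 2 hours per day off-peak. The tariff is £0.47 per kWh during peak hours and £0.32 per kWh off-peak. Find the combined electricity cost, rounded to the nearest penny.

£3.09

Peak energy = 0.1 kW × 2.5 h × 17 = 4.25 kWh
Off-peak energy = 0.1 kW × 2 h × 17 = 3.4 kWh
Cost = 4.25 × £0.47 + 3.4 × £0.32 = £1.9975 + £1.088 = £3.09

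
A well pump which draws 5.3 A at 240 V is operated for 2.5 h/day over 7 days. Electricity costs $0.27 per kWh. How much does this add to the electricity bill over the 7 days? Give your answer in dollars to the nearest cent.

$6.01

Power = 5.3 A × 240 V = 1272 W = 1.272 kW
Runtime = 2.5 h/day × 7 days = 17.5 h
Energy = 1.272 kW × 17.5 h = 22.26 kWh
Cost = 22.26 kWh × $0.27/kWh = $6.01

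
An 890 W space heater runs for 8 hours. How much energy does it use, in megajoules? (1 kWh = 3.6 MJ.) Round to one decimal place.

Energy = 0.89 kW × 8 h = 7.12 kWh
= 7.12 × 3.6 MJ = 25.6 MJ

25.6 MJ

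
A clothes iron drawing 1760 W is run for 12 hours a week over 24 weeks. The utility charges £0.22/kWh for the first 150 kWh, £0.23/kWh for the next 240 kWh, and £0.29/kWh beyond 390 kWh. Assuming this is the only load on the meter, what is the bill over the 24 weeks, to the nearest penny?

£122.10

Runtime = 12 h/week × 24 weeks = 288 h
Energy = 1.76 kW × 288 h = 506.88 kWh
Tier 1 (0–150 kWh): 150 × £0.22 = £33
Tier 2 (150–390 kWh): 240 × £0.23 = £55.2
Above 390 kWh: 116.88 × £0.29 = £33.8952
Bill = £122.10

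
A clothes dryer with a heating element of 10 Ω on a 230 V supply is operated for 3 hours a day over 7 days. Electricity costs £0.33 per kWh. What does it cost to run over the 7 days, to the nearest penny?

Power = V²/R = 230²/10 = 5290 W = 5.29 kW
Runtime = 3 h/day × 7 days = 21 h
Energy = 5.29 kW × 21 h = 111.09 kWh
Cost = 111.09 kWh × £0.33/kWh = £36.66

£36.66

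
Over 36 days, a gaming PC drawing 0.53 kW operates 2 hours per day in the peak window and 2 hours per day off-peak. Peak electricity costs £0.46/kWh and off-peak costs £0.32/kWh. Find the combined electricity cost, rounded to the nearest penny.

£29.76

Peak energy = 0.53 kW × 2 h × 36 = 38.16 kWh
Off-peak energy = 0.53 kW × 2 h × 36 = 38.16 kWh
Cost = 38.16 × £0.46 + 38.16 × £0.32 = £17.5536 + £12.2112 = £29.76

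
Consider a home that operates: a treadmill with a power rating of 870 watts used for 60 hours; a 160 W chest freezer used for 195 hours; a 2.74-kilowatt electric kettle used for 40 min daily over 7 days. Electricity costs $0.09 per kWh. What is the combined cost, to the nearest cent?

treadmill: 0.87 kW × 60 h = 52.2 kWh
chest freezer: 0.16 kW × 195 h = 31.2 kWh
electric kettle: Runtime = 40 min × 7 = 280 min = 4.666666… h
electric kettle: 2.74 kW × 4.666666… h = 12.786666… kWh
Total energy = 96.186666… kWh
Cost = 96.186666… × $0.09 = $8.66

$8.66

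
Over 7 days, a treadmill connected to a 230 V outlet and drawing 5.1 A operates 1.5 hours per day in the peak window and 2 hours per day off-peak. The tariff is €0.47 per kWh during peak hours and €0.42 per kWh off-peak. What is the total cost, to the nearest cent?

Power = 5.1 A × 230 V = 1173 W = 1.173 kW
Peak energy = 1.173 kW × 1.5 h × 7 = 12.3165 kWh
Off-peak energy = 1.173 kW × 2 h × 7 = 16.422 kWh
Cost = 12.3165 × €0.47 + 16.422 × €0.42 = €5.788755 + €6.89724 = €12.69

€12.69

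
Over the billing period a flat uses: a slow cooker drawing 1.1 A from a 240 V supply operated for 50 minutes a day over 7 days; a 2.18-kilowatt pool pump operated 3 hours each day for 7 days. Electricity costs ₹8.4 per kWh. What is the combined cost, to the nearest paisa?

₹397.49

slow cooker: Power = 1.1 A × 240 V = 264 W = 0.264 kW
slow cooker: Runtime = 50 min × 7 = 350 min = 5.833333… h
slow cooker: 0.264 kW × 5.833333… h = 1.54 kWh
pool pump: Runtime = 3 h/day × 7 days = 21 h
pool pump: 2.18 kW × 21 h = 45.78 kWh
Total energy = 47.32 kWh
Cost = 47.32 × ₹8.4 = ₹397.49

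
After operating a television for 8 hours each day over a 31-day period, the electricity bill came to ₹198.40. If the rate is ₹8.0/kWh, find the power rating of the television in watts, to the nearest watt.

100 W

Energy = ₹198.40 ÷ ₹8.0/kWh = 24.8 kWh
Runtime = 8 h/day × 31 days = 248 h
Power = 24.8 kWh ÷ 248 h = 0.1 kW = 100 W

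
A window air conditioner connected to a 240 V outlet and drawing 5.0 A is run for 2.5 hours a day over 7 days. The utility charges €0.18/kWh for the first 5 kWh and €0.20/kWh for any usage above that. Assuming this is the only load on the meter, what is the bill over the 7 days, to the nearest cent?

Power = 5.0 A × 240 V = 1200 W = 1.2 kW
Runtime = 2.5 h/day × 7 days = 17.5 h
Energy = 1.2 kW × 17.5 h = 21 kWh
Tier 1 (0–5 kWh): 5 × €0.18 = €0.9
Above 5 kWh: 16 × €0.20 = €3.2
Bill = €4.10

€4.10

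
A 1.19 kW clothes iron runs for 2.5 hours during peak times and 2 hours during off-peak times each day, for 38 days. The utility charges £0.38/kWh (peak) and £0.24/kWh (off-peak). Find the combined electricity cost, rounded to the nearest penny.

£64.66

Peak energy = 1.19 kW × 2.5 h × 38 = 113.05 kWh
Off-peak energy = 1.19 kW × 2 h × 38 = 90.44 kWh
Cost = 113.05 × £0.38 + 90.44 × £0.24 = £42.959 + £21.7056 = £64.66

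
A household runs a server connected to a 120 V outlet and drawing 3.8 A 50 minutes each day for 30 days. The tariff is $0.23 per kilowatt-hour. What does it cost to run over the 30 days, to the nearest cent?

Power = 3.8 A × 120 V = 456 W = 0.456 kW
Runtime = 50 min × 30 = 1500 min = 25 h
Energy = 0.456 kW × 25 h = 11.4 kWh
Cost = 11.4 kWh × $0.23/kWh = $2.62

$2.62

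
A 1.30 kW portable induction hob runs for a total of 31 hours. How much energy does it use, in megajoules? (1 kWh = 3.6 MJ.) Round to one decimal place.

145.1 MJ

Energy = 1.3 kW × 31 h = 40.3 kWh
= 40.3 × 3.6 MJ = 145.1 MJ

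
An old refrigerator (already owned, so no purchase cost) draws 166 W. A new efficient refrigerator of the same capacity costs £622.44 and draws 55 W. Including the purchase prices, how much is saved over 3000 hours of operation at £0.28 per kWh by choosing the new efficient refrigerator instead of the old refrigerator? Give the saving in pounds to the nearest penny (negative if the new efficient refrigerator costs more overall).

old refrigerator: £0.00 + (166/1000) kW × 3000 h × £0.28 = £0.00 + £139.44 = £139.44
new efficient refrigerator: £622.44 + (55/1000) kW × 3000 h × £0.28 = £622.44 + £46.2 = £668.64
Saving = £139.44 − £668.64 = −£529.2

-£529.20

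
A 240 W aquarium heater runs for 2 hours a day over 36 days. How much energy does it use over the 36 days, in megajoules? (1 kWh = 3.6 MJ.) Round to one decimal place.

Runtime = 2 h/day × 36 days = 72 h
Energy = 0.24 kW × 72 h = 17.28 kWh
= 17.28 × 3.6 MJ = 62.2 MJ

62.2 MJ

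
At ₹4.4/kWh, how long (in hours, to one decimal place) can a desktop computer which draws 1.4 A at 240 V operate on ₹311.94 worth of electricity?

Power = 1.4 A × 240 V = 336 W = 0.336 kW
Energy available = ₹311.94 ÷ ₹4.4/kWh = 70.8955 kWh
Hours = 70.8955 kWh ÷ 0.336 kW = 211.0 h

211.0 h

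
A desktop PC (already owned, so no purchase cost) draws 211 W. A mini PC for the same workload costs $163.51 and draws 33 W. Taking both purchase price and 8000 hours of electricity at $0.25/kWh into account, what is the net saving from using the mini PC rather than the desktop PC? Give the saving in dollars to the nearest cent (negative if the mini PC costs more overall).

$192.49

desktop PC: $0.00 + (211/1000) kW × 8000 h × $0.25 = $0.00 + $422 = $422
mini PC: $163.51 + (33/1000) kW × 8000 h × $0.25 = $163.51 + $66 = $229.51
Saving = $422 − $229.51 = $192.49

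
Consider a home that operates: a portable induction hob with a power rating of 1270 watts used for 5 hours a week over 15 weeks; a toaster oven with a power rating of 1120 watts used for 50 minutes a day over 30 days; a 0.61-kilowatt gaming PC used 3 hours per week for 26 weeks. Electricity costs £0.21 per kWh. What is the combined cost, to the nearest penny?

£35.87

portable induction hob: Runtime = 5 h/week × 15 weeks = 75 h
portable induction hob: 1.27 kW × 75 h = 95.25 kWh
toaster oven: Runtime = 50 min × 30 = 1500 min = 25 h
toaster oven: 1.12 kW × 25 h = 28 kWh
gaming PC: Runtime = 3 h/week × 26 weeks = 78 h
gaming PC: 0.61 kW × 78 h = 47.58 kWh
Total energy = 170.83 kWh
Cost = 170.83 × £0.21 = £35.87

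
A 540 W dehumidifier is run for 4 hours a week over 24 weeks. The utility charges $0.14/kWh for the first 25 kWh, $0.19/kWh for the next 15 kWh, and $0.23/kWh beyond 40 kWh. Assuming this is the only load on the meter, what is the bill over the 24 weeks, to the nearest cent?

$9.07

Runtime = 4 h/week × 24 weeks = 96 h
Energy = 0.54 kW × 96 h = 51.84 kWh
Tier 1 (0–25 kWh): 25 × $0.14 = $3.5
Tier 2 (25–40 kWh): 15 × $0.19 = $2.85
Above 40 kWh: 11.84 × $0.23 = $2.7232
Bill = $9.07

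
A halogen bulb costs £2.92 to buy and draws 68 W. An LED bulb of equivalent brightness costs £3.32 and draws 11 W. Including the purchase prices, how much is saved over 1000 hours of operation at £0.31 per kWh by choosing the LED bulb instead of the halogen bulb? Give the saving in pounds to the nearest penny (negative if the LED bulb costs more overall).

£17.27

halogen bulb: £2.92 + (68/1000) kW × 1000 h × £0.31 = £2.92 + £21.08 = £24
LED bulb: £3.32 + (11/1000) kW × 1000 h × £0.31 = £3.32 + £3.41 = £6.73
Saving = £24 − £6.73 = £17.27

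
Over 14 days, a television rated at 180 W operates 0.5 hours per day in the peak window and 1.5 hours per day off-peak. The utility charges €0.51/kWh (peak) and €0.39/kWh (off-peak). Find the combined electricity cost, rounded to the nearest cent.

Peak energy = 0.18 kW × 0.5 h × 14 = 1.26 kWh
Off-peak energy = 0.18 kW × 1.5 h × 14 = 3.78 kWh
Cost = 1.26 × €0.51 + 3.78 × €0.39 = €0.6426 + €1.4742 = €2.12

€2.12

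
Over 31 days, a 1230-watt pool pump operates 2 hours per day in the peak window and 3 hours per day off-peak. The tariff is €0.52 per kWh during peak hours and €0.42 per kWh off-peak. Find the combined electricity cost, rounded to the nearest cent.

€87.70

Peak energy = 1.23 kW × 2 h × 31 = 76.26 kWh
Off-peak energy = 1.23 kW × 3 h × 31 = 114.39 kWh
Cost = 76.26 × €0.52 + 114.39 × €0.42 = €39.6552 + €48.0438 = €87.70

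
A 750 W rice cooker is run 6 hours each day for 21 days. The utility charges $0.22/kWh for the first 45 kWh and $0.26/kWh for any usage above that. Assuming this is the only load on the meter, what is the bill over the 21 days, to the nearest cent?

Runtime = 6 h/day × 21 days = 126 h
Energy = 0.75 kW × 126 h = 94.5 kWh
Tier 1 (0–45 kWh): 45 × $0.22 = $9.9
Above 45 kWh: 49.5 × $0.26 = $12.87
Bill = $22.77

$22.77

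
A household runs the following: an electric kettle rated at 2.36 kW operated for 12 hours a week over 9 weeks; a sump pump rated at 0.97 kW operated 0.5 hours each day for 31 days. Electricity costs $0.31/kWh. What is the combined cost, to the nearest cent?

electric kettle: Runtime = 12 h/week × 9 weeks = 108 h
electric kettle: 2.36 kW × 108 h = 254.88 kWh
sump pump: Runtime = 0.5 h/day × 31 days = 15.5 h
sump pump: 0.97 kW × 15.5 h = 15.035 kWh
Total energy = 269.915 kWh
Cost = 269.915 × $0.31 = $83.67

$83.67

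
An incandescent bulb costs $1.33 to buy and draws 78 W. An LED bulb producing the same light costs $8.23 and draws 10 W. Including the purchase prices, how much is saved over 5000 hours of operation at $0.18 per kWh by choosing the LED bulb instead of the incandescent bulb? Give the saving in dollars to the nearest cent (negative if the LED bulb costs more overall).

incandescent bulb: $1.33 + (78/1000) kW × 5000 h × $0.18 = $1.33 + $70.2 = $71.53
LED bulb: $8.23 + (10/1000) kW × 5000 h × $0.18 = $8.23 + $9 = $17.23
Saving = $71.53 − $17.23 = $54.3

$54.30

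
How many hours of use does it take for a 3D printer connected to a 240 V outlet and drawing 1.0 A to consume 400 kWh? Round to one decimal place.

1666.7 h

Power = 1.0 A × 240 V = 240 W = 0.24 kW
Hours = 400 kWh ÷ 0.24 kW = 1666.7 h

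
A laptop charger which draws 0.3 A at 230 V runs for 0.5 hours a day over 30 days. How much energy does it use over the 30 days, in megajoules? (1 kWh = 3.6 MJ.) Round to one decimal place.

3.7 MJ

Power = 0.3 A × 230 V = 69 W = 0.069 kW
Runtime = 0.5 h/day × 30 days = 15 h
Energy = 0.069 kW × 15 h = 1.035 kWh
= 1.035 × 3.6 MJ = 3.7 MJ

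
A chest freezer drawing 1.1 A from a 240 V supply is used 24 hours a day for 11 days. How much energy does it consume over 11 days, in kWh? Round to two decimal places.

69.70 kWh

Power = 1.1 A × 240 V = 264 W = 0.264 kW
Runtime = 24 h × 11 = 264 h
Energy = 0.264 kW × 264 h = 69.696 kWh ≈ 69.70 kWh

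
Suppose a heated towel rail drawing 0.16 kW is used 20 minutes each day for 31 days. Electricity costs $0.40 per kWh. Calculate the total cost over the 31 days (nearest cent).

Runtime = 20 min × 31 = 620 min = 10.333333… h
Energy = 0.16 kW × 10.333333… h = 1.653333… kWh
Cost = 1.653333… kWh × $0.40/kWh = $0.66

$0.66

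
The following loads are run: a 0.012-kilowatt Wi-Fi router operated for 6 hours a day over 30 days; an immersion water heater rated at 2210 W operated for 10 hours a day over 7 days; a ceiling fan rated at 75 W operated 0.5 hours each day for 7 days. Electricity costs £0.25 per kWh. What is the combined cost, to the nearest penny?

£39.28

Wi-Fi router: Runtime = 6 h/day × 30 days = 180 h
Wi-Fi router: 0.012 kW × 180 h = 2.16 kWh
immersion water heater: Runtime = 10 h/day × 7 days = 70 h
immersion water heater: 2.21 kW × 70 h = 154.7 kWh
ceiling fan: Runtime = 0.5 h/day × 7 days = 3.5 h
ceiling fan: 0.075 kW × 3.5 h = 0.2625 kWh
Total energy = 157.1225 kWh
Cost = 157.1225 × £0.25 = £39.28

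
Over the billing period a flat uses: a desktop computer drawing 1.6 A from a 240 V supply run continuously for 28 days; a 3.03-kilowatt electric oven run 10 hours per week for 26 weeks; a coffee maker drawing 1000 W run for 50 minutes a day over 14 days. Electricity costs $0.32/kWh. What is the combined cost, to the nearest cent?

desktop computer: Power = 1.6 A × 240 V = 384 W = 0.384 kW
desktop computer: Runtime = 24 h × 28 = 672 h
desktop computer: 0.384 kW × 672 h = 258.048 kWh
electric oven: Runtime = 10 h/week × 26 weeks = 260 h
electric oven: 3.03 kW × 260 h = 787.8 kWh
coffee maker: Runtime = 50 min × 14 = 700 min = 11.666666… h
coffee maker: 1 kW × 11.666666… h = 11.666666… kWh
Total energy = 1057.514666… kWh
Cost = 1057.514666… × $0.32 = $338.40

$338.40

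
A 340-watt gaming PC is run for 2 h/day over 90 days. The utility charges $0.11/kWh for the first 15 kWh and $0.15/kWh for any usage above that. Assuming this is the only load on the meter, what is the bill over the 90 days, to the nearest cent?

$8.58

Runtime = 2 h/day × 90 days = 180 h
Energy = 0.34 kW × 180 h = 61.2 kWh
Tier 1 (0–15 kWh): 15 × $0.11 = $1.65
Above 15 kWh: 46.2 × $0.15 = $6.93
Bill = $8.58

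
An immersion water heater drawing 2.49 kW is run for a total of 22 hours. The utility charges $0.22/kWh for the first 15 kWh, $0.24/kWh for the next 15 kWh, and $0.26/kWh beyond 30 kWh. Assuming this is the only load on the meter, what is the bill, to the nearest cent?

Energy = 2.49 kW × 22 h = 54.78 kWh
Tier 1 (0–15 kWh): 15 × $0.22 = $3.3
Tier 2 (15–30 kWh): 15 × $0.24 = $3.6
Above 30 kWh: 24.78 × $0.26 = $6.4428
Bill = $13.34

$13.34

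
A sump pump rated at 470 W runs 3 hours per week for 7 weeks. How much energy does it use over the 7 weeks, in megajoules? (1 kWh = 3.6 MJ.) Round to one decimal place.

Runtime = 3 h/week × 7 weeks = 21 h
Energy = 0.47 kW × 21 h = 9.87 kWh
= 9.87 × 3.6 MJ = 35.5 MJ

35.5 MJ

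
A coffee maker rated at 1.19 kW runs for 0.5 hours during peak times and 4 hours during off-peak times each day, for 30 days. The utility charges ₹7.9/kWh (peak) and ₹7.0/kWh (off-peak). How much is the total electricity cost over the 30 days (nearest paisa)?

Peak energy = 1.19 kW × 0.5 h × 30 = 17.85 kWh
Off-peak energy = 1.19 kW × 4 h × 30 = 142.8 kWh
Cost = 17.85 × ₹7.9 + 142.8 × ₹7.0 = ₹141.015 + ₹999.6 = ₹1140.62

₹1140.62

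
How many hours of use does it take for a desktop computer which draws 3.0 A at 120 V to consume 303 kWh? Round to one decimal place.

841.7 h

Power = 3.0 A × 120 V = 360 W = 0.36 kW
Hours = 303 kWh ÷ 0.36 kW = 841.7 h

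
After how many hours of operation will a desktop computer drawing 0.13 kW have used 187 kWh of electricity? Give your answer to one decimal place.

Hours = 187 kWh ÷ 0.13 kW = 1438.5 h

1438.5 h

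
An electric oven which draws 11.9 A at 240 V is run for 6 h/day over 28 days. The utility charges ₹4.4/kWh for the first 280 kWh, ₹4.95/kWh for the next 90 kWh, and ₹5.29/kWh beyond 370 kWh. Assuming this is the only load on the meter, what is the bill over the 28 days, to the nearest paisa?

₹2258.38

Power = 11.9 A × 240 V = 2856 W = 2.856 kW
Runtime = 6 h/day × 28 days = 168 h
Energy = 2.856 kW × 168 h = 479.808 kWh
Tier 1 (0–280 kWh): 280 × ₹4.4 = ₹1232
Tier 2 (280–370 kWh): 90 × ₹4.95 = ₹445.5
Above 370 kWh: 109.808 × ₹5.29 = ₹580.88432
Bill = ₹2258.38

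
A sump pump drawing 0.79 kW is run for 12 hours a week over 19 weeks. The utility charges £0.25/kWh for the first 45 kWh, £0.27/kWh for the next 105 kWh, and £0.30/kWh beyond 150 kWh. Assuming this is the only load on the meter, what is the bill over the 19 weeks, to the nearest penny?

Runtime = 12 h/week × 19 weeks = 228 h
Energy = 0.79 kW × 228 h = 180.12 kWh
Tier 1 (0–45 kWh): 45 × £0.25 = £11.25
Tier 2 (45–150 kWh): 105 × £0.27 = £28.35
Above 150 kWh: 30.12 × £0.30 = £9.036
Bill = £48.64

£48.64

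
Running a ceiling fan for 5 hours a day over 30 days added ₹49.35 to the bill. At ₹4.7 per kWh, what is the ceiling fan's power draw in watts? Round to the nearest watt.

Energy = ₹49.35 ÷ ₹4.7/kWh = 10.5 kWh
Runtime = 5 h/day × 30 days = 150 h
Power = 10.5 kWh ÷ 150 h = 0.07 kW = 70 W

70 W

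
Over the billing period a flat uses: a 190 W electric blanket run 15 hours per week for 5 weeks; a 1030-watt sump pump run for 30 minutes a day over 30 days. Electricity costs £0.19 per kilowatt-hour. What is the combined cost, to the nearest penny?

electric blanket: Runtime = 15 h/week × 5 weeks = 75 h
electric blanket: 0.19 kW × 75 h = 14.25 kWh
sump pump: Runtime = 30 min × 30 = 900 min = 15 h
sump pump: 1.03 kW × 15 h = 15.45 kWh
Total energy = 29.7 kWh
Cost = 29.7 × £0.19 = £5.64

£5.64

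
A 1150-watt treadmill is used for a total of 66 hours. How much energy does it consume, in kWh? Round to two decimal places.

Energy = 1.15 kW × 66 h = 75.9 kWh

75.90 kWh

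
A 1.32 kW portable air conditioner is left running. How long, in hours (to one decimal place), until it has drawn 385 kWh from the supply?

291.7 h

Hours = 385 kWh ÷ 1.32 kW = 291.7 h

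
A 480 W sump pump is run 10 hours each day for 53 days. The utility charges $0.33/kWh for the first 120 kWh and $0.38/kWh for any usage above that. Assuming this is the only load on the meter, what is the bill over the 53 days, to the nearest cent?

$90.67

Runtime = 10 h/day × 53 days = 530 h
Energy = 0.48 kW × 530 h = 254.4 kWh
Tier 1 (0–120 kWh): 120 × $0.33 = $39.6
Above 120 kWh: 134.4 × $0.38 = $51.072
Bill = $90.67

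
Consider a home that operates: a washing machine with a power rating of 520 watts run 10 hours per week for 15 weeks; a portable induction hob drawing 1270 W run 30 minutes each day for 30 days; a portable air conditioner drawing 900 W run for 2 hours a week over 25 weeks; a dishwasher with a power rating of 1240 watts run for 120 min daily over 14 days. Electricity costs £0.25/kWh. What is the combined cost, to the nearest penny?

washing machine: Runtime = 10 h/week × 15 weeks = 150 h
washing machine: 0.52 kW × 150 h = 78 kWh
portable induction hob: Runtime = 30 min × 30 = 900 min = 15 h
portable induction hob: 1.27 kW × 15 h = 19.05 kWh
portable air conditioner: Runtime = 2 h/week × 25 weeks = 50 h
portable air conditioner: 0.9 kW × 50 h = 45 kWh
dishwasher: Runtime = 120 min × 14 = 1680 min = 28 h
dishwasher: 1.24 kW × 28 h = 34.72 kWh
Total energy = 176.77 kWh
Cost = 176.77 × £0.25 = £44.19

£44.19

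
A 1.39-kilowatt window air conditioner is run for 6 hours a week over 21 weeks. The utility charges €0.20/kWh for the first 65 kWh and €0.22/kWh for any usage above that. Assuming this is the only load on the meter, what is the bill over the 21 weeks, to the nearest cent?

€37.23

Runtime = 6 h/week × 21 weeks = 126 h
Energy = 1.39 kW × 126 h = 175.14 kWh
Tier 1 (0–65 kWh): 65 × €0.20 = €13
Above 65 kWh: 110.14 × €0.22 = €24.2308
Bill = €37.23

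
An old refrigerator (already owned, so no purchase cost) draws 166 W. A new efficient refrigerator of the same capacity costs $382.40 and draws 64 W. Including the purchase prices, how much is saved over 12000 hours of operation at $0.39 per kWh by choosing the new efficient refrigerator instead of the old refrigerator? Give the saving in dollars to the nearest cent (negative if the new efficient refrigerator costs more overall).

$94.96

old refrigerator: $0.00 + (166/1000) kW × 12000 h × $0.39 = $0.00 + $776.88 = $776.88
new efficient refrigerator: $382.40 + (64/1000) kW × 12000 h × $0.39 = $382.40 + $299.52 = $681.92
Saving = $776.88 − $681.92 = $94.96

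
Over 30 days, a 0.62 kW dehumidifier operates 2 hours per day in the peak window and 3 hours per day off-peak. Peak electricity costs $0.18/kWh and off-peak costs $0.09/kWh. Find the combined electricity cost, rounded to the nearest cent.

Peak energy = 0.62 kW × 2 h × 30 = 37.2 kWh
Off-peak energy = 0.62 kW × 3 h × 30 = 55.8 kWh
Cost = 37.2 × $0.18 + 55.8 × $0.09 = $6.696 + $5.022 = $11.72

$11.72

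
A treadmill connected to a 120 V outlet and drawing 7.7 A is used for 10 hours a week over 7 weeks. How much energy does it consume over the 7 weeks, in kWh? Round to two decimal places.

Power = 7.7 A × 120 V = 924 W = 0.924 kW
Runtime = 10 h/week × 7 weeks = 70 h
Energy = 0.924 kW × 70 h = 64.68 kWh

64.68 kWh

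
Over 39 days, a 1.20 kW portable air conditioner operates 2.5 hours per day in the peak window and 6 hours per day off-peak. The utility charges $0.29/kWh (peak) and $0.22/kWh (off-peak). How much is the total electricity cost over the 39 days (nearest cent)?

Peak energy = 1.2 kW × 2.5 h × 39 = 117 kWh
Off-peak energy = 1.2 kW × 6 h × 39 = 280.8 kWh
Cost = 117 × $0.29 + 280.8 × $0.22 = $33.93 + $61.776 = $95.71

$95.71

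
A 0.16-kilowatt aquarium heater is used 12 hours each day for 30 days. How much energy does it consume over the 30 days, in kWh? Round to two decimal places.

57.60 kWh

Runtime = 12 h/day × 30 days = 360 h
Energy = 0.16 kW × 360 h = 57.6 kWh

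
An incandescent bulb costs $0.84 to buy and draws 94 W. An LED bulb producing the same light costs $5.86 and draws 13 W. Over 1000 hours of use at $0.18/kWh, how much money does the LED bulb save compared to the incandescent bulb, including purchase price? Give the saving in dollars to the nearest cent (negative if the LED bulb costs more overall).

$9.56

incandescent bulb: $0.84 + (94/1000) kW × 1000 h × $0.18 = $0.84 + $16.92 = $17.76
LED bulb: $5.86 + (13/1000) kW × 1000 h × $0.18 = $5.86 + $2.34 = $8.2
Saving = $17.76 − $8.2 = $9.56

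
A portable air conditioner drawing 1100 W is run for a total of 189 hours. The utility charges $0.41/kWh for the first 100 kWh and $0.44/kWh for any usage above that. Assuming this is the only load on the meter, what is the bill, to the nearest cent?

$88.48

Energy = 1.1 kW × 189 h = 207.9 kWh
Tier 1 (0–100 kWh): 100 × $0.41 = $41
Above 100 kWh: 107.9 × $0.44 = $47.476
Bill = $88.48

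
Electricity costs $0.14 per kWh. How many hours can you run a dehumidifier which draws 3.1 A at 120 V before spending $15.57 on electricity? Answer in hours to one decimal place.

Power = 3.1 A × 120 V = 372 W = 0.372 kW
Energy available = $15.57 ÷ $0.14/kWh = 111.2143 kWh
Hours = 111.2143 kWh ÷ 0.372 kW = 299.0 h

299.0 h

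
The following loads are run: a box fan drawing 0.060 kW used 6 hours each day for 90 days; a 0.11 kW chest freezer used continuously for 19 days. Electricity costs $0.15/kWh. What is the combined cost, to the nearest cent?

box fan: Runtime = 6 h/day × 90 days = 540 h
box fan: 0.06 kW × 540 h = 32.4 kWh
chest freezer: Runtime = 24 h × 19 = 456 h
chest freezer: 0.11 kW × 456 h = 50.16 kWh
Total energy = 82.56 kWh
Cost = 82.56 × $0.15 = $12.38

$12.38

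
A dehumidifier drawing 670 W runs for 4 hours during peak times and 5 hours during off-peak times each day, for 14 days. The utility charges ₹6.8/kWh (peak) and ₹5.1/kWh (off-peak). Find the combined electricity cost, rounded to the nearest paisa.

₹494.33

Peak energy = 0.67 kW × 4 h × 14 = 37.52 kWh
Off-peak energy = 0.67 kW × 5 h × 14 = 46.9 kWh
Cost = 37.52 × ₹6.8 + 46.9 × ₹5.1 = ₹255.136 + ₹239.19 = ₹494.33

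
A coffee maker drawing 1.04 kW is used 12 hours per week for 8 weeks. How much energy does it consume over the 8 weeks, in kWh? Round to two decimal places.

99.84 kWh

Runtime = 12 h/week × 8 weeks = 96 h
Energy = 1.04 kW × 96 h = 99.84 kWh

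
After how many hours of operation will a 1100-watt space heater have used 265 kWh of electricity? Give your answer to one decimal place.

240.9 h

Hours = 265 kWh ÷ 1.1 kW = 240.9 h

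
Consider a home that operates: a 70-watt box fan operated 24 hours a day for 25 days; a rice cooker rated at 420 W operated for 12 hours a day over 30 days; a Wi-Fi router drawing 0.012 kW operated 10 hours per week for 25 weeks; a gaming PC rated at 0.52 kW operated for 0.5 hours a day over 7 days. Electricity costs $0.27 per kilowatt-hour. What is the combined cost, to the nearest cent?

$53.47

box fan: Runtime = 24 h × 25 = 600 h
box fan: 0.07 kW × 600 h = 42 kWh
rice cooker: Runtime = 12 h/day × 30 days = 360 h
rice cooker: 0.42 kW × 360 h = 151.2 kWh
Wi-Fi router: Runtime = 10 h/week × 25 weeks = 250 h
Wi-Fi router: 0.012 kW × 250 h = 3 kWh
gaming PC: Runtime = 0.5 h/day × 7 days = 3.5 h
gaming PC: 0.52 kW × 3.5 h = 1.82 kWh
Total energy = 198.02 kWh
Cost = 198.02 × $0.27 = $53.47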